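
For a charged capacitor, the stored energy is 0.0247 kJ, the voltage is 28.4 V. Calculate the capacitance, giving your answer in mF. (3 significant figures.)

Rearranging: C = 2E/V².
E = 0.0247 kJ = 24.70 J; V = 28.4 V.
C = 0.06125 F
0.06125 F × (1 mF / 0.001000 F) = 61.25 mF

61.2 mF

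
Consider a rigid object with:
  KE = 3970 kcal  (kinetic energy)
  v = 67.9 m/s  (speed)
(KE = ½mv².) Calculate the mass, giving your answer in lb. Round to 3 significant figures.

15900 lb

Rearranging KE = ½mv² for m: m = 2·KE/v².
KE = 3970 kcal = 1.661×10^7 J; v = 67.9 m/s.
m = 7206 kg
7206 kg × (1 lb / 0.4536 kg) = 15886 lb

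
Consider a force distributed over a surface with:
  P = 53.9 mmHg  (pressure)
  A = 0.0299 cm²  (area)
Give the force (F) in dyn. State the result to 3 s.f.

2150 dyn

Rearranging: F = P·A.
P = 53.9 mmHg = 7186 Pa; A = 0.0299 cm² = 2.990×10^-6 m².
F = 0.02149 N  (the unit combination reduces to kg·m/s² = N)
0.02149 N × (1 dyn / 1.000×10^-5 N) = 2149 dyn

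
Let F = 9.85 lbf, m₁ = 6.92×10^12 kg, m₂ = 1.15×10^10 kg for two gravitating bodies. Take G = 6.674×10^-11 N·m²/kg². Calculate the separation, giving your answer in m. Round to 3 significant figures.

From Newton's law of gravitation: r = √(G·m₁m₂/F).
F = 9.85 lbf = 43.81 N; m₁ = 6.92×10^12 kg; m₂ = 1.15×10^10 kg; G = 6.674×10^-11 N·m²/kg².
r = 3.482×10^5 m

3.48×10^5 m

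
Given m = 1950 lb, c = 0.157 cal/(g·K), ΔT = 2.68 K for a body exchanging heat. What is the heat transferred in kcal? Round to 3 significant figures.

Directly: Q = mcΔT.
m = 1950 lb = 884.5 kg; c = 0.157 cal/(g·K) = 656.9 J/(kg·K); ΔT = 2.68 K.
Q = 1.557×10^6 J  (the unit combination reduces to kg·m²/s² = J)
1.557×10^6 J × (1 kcal / 4184 J) = 372.2 kcal

372 kcal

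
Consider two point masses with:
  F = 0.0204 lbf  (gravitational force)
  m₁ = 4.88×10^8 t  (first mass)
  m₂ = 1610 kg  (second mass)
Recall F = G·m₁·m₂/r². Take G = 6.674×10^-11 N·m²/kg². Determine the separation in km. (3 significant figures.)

0.760 km

From Newton's law of gravitation: r = √(G·m₁m₂/F).
F = 0.0204 lbf = 0.09074 N; m₁ = 4.88×10^8 t = 4.880×10^11 kg; m₂ = 1610 kg; G = 6.674×10^-11 N·m²/kg².
r = 760.2 m
760.2 m × (1 km / 1000 m) = 0.7602 km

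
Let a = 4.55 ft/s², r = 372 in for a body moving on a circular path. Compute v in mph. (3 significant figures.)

Rearranging: v = √(a·r).
a = 4.55 ft/s² = 1.387 m/s²; r = 372 in = 9.449 m.
v = 3.620 m/s
3.620 m/s × (1 mph / 0.4470 m/s) = 8.098 mph

8.10 mph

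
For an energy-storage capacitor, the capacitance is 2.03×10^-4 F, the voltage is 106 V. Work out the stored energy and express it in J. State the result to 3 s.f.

1.14 J

Directly: E = ½CV².
C = 2.03×10^-4 F; V = 106 V.
E = 1.140 J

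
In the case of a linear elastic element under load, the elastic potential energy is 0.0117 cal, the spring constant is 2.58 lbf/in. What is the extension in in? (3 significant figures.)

0.580 in

Rearranging U = ½k·x² for x: x = √(2U/k).
U = 0.0117 cal = 0.04895 J; k = 2.58 lbf/in = 451.8 N/m.
x = 0.01472 m
0.01472 m × (1 in / 0.02540 m) = 0.5795 in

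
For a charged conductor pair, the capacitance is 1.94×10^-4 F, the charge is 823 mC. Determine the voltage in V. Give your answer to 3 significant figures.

4240 V

Rearranging: V = Q/C.
C = 1.94×10^-4 F; Q = 823 mC = 0.8230 C.
V = 4242 V  (the unit combination reduces to kg·m²/(A·s³) = V)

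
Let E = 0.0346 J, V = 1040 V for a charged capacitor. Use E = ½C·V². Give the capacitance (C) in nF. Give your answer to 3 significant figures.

64.0 nF

Rearranging E = ½C·V² for C: C = 2E/V².
E = 0.0346 J; V = 1040 V.
C = 6.398×10^-8 F
6.398×10^-8 F × (1 nF / 1.000×10^-9 F) = 63.98 nF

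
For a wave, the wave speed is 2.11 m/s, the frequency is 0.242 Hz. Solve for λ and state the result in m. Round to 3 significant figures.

8.72 m

Rearranging: λ = v/f.
v = 2.11 m/s; f = 0.242 Hz.
λ = 8.719 m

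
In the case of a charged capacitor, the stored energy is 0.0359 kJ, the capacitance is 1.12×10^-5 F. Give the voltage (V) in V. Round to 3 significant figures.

Rearranging E = ½C·V² for V: V = √(2E/C).
E = 0.0359 kJ = 35.90 J; C = 1.12×10^-5 F.
V = 2532 V  (the unit combination reduces to kg·m²/(A·s³) = V)

2530 V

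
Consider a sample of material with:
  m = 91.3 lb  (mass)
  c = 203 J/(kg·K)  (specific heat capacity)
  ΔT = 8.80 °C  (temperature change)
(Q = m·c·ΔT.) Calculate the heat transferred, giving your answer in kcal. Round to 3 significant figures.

17.7 kcal

Q is given directly by: Q = mcΔT.
m = 91.3 lb = 41.41 kg; c = 203 J/(kg·K); ΔT = 8.80 °C = 8.800 K.
Q = 73980 J  (the unit combination reduces to kg·m²/s² = J)
73980 J × (1 kcal / 4184 J) = 17.68 kcal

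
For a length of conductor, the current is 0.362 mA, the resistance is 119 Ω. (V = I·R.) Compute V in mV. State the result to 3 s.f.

From Ohm's law: V = IR.
I = 0.362 mA = 3.620×10^-4 A; R = 119 Ω.
V = 0.04308 V
0.04308 V × (1 mV / 0.001000 V) = 43.08 mV

43.1 mV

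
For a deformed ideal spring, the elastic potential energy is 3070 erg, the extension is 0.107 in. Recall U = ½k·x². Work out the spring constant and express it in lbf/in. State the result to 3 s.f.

0.475 lbf/in

Rearranging U = ½k·x² for k: k = 2U/x².
U = 3070 erg = 3.070×10^-4 J; x = 0.107 in = 0.002718 m.
k = 83.13 N/m
83.13 N/m × (1 lbf/in / 175.1 N/m) = 0.4747 lbf/in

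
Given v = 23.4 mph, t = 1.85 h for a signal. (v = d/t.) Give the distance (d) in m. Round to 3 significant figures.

69700 m

Solving v = d/t for d: d = v·t.
v = 23.4 mph = 10.46 m/s; t = 1.85 h = 6660 s.
d = 69669 m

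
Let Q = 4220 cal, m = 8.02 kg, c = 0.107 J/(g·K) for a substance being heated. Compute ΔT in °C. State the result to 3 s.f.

Solving Q = m·c·ΔT for ΔT: ΔT = Q/(m·c).
Q = 4220 cal = 17656 J; m = 8.02 kg; c = 0.107 J/(g·K) = 107.0 J/(kg·K).
ΔT = 20.58 K
Since 1 °C = 1 K, 20.58 °C.

20.6 °C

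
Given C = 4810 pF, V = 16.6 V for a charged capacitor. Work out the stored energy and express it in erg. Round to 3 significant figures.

6.63 erg

Directly: E = ½CV².
C = 4810 pF = 4.810×10^-9 F; V = 16.6 V.
E = 6.627×10^-7 J
6.627×10^-7 J × (1 erg / 1.000×10^-7 J) = 6.627 erg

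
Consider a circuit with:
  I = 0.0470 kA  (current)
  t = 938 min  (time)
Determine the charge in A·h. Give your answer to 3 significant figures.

q is given directly by: q = It.
I = 0.0470 kA = 47.00 A; t = 938 min = 56280 s.
q = 2.645×10^6 C
2.645×10^6 C × (1 A·h / 3600 C) = 734.8 A·h

735 A·h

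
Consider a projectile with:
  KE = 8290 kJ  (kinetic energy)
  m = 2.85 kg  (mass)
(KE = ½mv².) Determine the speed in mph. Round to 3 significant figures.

Rearranging: v = √(2·KE/m).
KE = 8290 kJ = 8.290×10^6 J; m = 2.85 kg.
v = 2412 m/s
2412 m/s × (1 mph / 0.4470 m/s) = 5395 mph

5400 mph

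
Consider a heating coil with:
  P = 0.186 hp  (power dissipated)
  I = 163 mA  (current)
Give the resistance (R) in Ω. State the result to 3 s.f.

Solving P = I²R for R: R = P/I².
P = 0.186 hp = 138.7 W; I = 163 mA = 0.1630 A.
R = 5220 Ω

5220 Ω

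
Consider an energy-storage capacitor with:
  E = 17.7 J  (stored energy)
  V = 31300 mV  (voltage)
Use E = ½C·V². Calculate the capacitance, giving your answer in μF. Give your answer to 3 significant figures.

Solving E = ½C·V² for C: C = 2E/V².
E = 17.7 J; V = 31300 mV = 31.30 V.
C = 0.03613 F
0.03613 F × (1 μF / 1.000×10^-6 F) = 36134 μF

36100 μF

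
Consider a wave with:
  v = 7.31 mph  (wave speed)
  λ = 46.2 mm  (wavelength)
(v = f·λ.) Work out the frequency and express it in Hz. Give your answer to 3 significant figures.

70.7 Hz

Rearranging v = f·λ for f: f = v/λ.
v = 7.31 mph = 3.268 m/s; λ = 46.2 mm = 0.04620 m.
f = 70.73 Hz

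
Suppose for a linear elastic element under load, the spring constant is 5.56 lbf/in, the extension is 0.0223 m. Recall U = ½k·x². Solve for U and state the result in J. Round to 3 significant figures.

Directly: U = ½kx².
k = 5.56 lbf/in = 973.7 N/m; x = 0.0223 m.
U = 0.2421 J

0.242 J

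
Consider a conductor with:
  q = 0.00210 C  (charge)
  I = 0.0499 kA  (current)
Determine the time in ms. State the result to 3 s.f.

0.0421 ms

Rearranging: t = q/I.
q = 0.00210 C; I = 0.0499 kA = 49.90 A.
t = 4.208×10^-5 s
4.208×10^-5 s × (1 ms / 0.001000 s) = 0.04208 ms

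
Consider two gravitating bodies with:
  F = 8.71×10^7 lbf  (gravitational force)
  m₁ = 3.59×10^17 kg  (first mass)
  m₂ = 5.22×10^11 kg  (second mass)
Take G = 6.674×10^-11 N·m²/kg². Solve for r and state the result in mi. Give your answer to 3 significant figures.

112 mi

From Newton's law of gravitation: r = √(G·m₁m₂/F).
F = 8.71×10^7 lbf = 3.874×10^8 N; m₁ = 3.59×10^17 kg; m₂ = 5.22×10^11 kg; G = 6.674×10^-11 N·m²/kg².
r = 1.797×10^5 m
1.797×10^5 m × (1 mi / 1609 m) = 111.6 mi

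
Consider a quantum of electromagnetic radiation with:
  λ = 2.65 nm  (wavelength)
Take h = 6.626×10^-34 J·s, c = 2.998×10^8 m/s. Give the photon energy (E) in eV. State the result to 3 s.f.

468 eV

Directly: E = hc/λ.
λ = 2.65 nm = 2.650×10^-9 m; h = 6.626×10^-34 J·s; c = 2.998×10^8 m/s.
E = 7.496×10^-17 J  (the unit combination reduces to kg·m²/s² = J)
7.496×10^-17 J × (1 eV / 1.602×10^-19 J) = 467.9 eV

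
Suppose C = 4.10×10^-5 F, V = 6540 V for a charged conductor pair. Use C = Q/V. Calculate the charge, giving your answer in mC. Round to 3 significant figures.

268 mC

Rearranging: Q = CV.
C = 4.10×10^-5 F; V = 6540 V.
Q = 0.2681 C
0.2681 C × (1 mC / 0.001000 C) = 268.1 mC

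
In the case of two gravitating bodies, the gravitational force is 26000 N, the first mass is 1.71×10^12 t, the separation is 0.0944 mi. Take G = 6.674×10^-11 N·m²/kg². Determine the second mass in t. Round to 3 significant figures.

Solving F = G·m₁·m₂/r² for m₂: m₂ = F·r²/(G·m₁).
F = 26000 N; m₁ = 1.71×10^12 t = 1.710×10^15 kg; r = 0.0944 mi = 151.9 m; G = 6.674×10^-11 N·m²/kg².
m₂ = 5258 kg
5258 kg × (1 t / 1000 kg) = 5.258 t

5.26 t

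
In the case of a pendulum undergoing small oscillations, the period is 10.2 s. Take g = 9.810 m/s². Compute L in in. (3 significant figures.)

1020 in

Rearranging T = 2π√(L/g) for L: L = g·(T/2π)².
T = 10.2 s; g = 9.810 m/s².
L = 25.85 m
25.85 m × (1 in / 0.02540 m) = 1018 in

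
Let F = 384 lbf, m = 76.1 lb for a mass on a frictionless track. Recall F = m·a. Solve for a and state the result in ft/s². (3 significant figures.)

162 ft/s²

From Newton's second law: a = F/m.
F = 384 lbf = 1708 N; m = 76.1 lb = 34.52 kg.
a = 49.48 m/s²
49.48 m/s² × (1 ft/s² / 0.3048 m/s²) = 162.3 ft/s²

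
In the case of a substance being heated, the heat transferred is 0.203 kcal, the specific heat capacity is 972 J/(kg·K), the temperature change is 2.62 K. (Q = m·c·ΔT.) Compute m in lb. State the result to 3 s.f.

Rearranging: m = Q/(c·ΔT).
Q = 0.203 kcal = 849.4 J; c = 972 J/(kg·K); ΔT = 2.62 K.
m = 0.3335 kg
0.3335 kg × (1 lb / 0.4536 kg) = 0.7353 lb

0.735 lb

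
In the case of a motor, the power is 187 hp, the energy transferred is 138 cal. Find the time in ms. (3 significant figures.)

Rearranging: t = W/P.
P = 187 hp = 1.394×10^5 W; W = 138 cal = 577.4 J.
t = 0.004141 s
0.004141 s × (1 ms / 0.001000 s) = 4.141 ms

4.14 ms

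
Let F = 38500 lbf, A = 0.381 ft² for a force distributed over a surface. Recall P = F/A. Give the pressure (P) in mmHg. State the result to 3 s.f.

36300 mmHg

P is given directly by: P = F/A.
F = 38500 lbf = 1.713×10^5 N; A = 0.381 ft² = 0.03540 m².
P = 4.838×10^6 Pa
4.838×10^6 Pa × (1 mmHg / 133.3 Pa) = 36290 mmHg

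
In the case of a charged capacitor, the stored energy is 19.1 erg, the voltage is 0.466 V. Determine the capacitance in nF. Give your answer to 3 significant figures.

17600 nF

Solving E = ½C·V² for C: C = 2E/V².
E = 19.1 erg = 1.910×10^-6 J; V = 0.466 V.
C = 1.759×10^-5 F
1.759×10^-5 F × (1 nF / 1.000×10^-9 F) = 17591 nF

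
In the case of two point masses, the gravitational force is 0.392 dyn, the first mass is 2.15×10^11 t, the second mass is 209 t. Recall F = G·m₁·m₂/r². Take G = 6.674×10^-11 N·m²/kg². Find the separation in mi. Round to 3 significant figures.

From Newton's law of gravitation: r = √(G·m₁m₂/F).
F = 0.392 dyn = 3.920×10^-6 N; m₁ = 2.15×10^11 t = 2.150×10^14 kg; m₂ = 209 t = 2.090×10^5 kg; G = 6.674×10^-11 N·m²/kg².
r = 2.766×10^7 m
2.766×10^7 m × (1 mi / 1609 m) = 17187 mi

17200 mi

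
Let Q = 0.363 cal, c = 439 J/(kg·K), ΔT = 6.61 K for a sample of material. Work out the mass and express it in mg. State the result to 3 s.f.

523 mg

Rearranging Q = m·c·ΔT for m: m = Q/(c·ΔT).
Q = 0.363 cal = 1.519 J; c = 439 J/(kg·K); ΔT = 6.61 K.
m = 5.234×10^-4 kg
5.234×10^-4 kg × (1 mg / 1.000×10^-6 kg) = 523.4 mg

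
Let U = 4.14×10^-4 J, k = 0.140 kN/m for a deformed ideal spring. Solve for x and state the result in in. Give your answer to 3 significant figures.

0.0957 in

Rearranging U = ½k·x² for x: x = √(2U/k).
U = 4.14×10^-4 J; k = 0.140 kN/m = 140.0 N/m.
x = 0.002432 m
0.002432 m × (1 in / 0.02540 m) = 0.09575 in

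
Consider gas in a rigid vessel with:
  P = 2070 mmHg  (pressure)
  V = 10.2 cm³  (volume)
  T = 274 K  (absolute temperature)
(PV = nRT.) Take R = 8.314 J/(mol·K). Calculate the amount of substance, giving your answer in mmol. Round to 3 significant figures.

1.24 mmol

Rearranging PV = nRT for n: n = PV/(RT).
P = 2070 mmHg = 2.760×10^5 Pa; V = 10.2 cm³ = 1.020×10^-5 m³; T = 274 K; R = 8.314 J/(mol·K).
n = 0.001236 mol
0.001236 mol × (1 mmol / 0.001000 mol) = 1.236 mmol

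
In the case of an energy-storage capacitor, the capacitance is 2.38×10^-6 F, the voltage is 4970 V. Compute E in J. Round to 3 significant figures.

29.4 J

E is given directly by: E = ½CV².
C = 2.38×10^-6 F; V = 4970 V.
E = 29.39 J  (the unit combination reduces to kg·m²/s² = J)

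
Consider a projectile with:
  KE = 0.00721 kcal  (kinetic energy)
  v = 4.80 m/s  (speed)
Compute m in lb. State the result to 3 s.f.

Rearranging: m = 2·KE/v².
KE = 0.00721 kcal = 30.17 J; v = 4.80 m/s.
m = 2.619 kg
2.619 kg × (1 lb / 0.4536 kg) = 5.773 lb

5.77 lb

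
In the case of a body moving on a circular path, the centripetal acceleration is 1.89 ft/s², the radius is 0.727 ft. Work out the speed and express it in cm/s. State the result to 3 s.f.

35.7 cm/s

Rearranging: v = √(a·r).
a = 1.89 ft/s² = 0.5761 m/s²; r = 0.727 ft = 0.2216 m.
v = 0.3573 m/s
0.3573 m/s × (1 cm/s / 0.01000 m/s) = 35.73 cm/s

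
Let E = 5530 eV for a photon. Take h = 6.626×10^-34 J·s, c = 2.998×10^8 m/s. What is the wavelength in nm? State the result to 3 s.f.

0.224 nm

Rearranging E = h·c/λ for λ: λ = hc/E.
E = 5530 eV = 8.860×10^-16 J; h = 6.626×10^-34 J·s; c = 2.998×10^8 m/s.
λ = 2.242×10^-10 m
2.242×10^-10 m × (1 nm / 1.000×10^-9 m) = 0.2242 nm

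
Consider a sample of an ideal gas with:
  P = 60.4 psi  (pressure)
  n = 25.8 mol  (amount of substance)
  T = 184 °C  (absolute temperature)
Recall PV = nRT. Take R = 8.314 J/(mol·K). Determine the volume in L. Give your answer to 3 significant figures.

235 L

Solving PV = nRT for V: V = nRT/P.
P = 60.4 psi = 4.164×10^5 Pa; n = 25.8 mol; T = 184 °C = 457.1 K; R = 8.314 J/(mol·K).
V = 0.2355 m³
0.2355 m³ × (1 L / 0.001000 m³) = 235.5 L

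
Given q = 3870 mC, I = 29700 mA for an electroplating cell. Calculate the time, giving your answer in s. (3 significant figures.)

0.130 s

Rearranging q = I·t for t: t = q/I.
q = 3870 mC = 3.870 C; I = 29700 mA = 29.70 A.
t = 0.1303 s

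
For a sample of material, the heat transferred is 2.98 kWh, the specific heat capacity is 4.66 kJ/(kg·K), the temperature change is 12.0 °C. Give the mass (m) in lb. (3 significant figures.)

Rearranging: m = Q/(c·ΔT).
Q = 2.98 kWh = 1.073×10^7 J; c = 4.66 kJ/(kg·K) = 4660 J/(kg·K); ΔT = 12.0 °C = 12.00 K.
m = 191.8 kg
191.8 kg × (1 lb / 0.4536 kg) = 422.9 lb

423 lb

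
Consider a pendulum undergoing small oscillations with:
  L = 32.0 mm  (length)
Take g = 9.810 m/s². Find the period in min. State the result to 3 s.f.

0.00598 min

Directly: T = 2π√(L/g).
L = 32.0 mm = 0.03200 m; g = 9.810 m/s².
T = 0.3589 s
0.3589 s × (1 min / 60.00 s) = 0.005981 min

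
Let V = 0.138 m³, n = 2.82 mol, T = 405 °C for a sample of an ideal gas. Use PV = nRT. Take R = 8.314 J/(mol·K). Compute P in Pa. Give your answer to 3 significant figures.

1.15×10^5 Pa

P is given directly by: P = nRT/V.
V = 0.138 m³; n = 2.82 mol; T = 405 °C = 678.1 K; R = 8.314 J/(mol·K).
P = 1.152×10^5 Pa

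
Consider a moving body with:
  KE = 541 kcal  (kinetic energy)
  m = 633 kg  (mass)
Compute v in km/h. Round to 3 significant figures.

304 km/h

Rearranging KE = ½mv² for v: v = √(2·KE/m).
KE = 541 kcal = 2.264×10^6 J; m = 633 kg.
v = 84.57 m/s
84.57 m/s × (1 km/h / 0.2778 m/s) = 304.4 km/h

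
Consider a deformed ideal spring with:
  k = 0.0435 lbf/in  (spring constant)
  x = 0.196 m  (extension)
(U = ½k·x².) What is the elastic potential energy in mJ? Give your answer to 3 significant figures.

146 mJ

Directly: U = ½kx².
k = 0.0435 lbf/in = 7.618 N/m; x = 0.196 m.
U = 0.1463 J
0.1463 J × (1 mJ / 0.001000 J) = 146.3 mJ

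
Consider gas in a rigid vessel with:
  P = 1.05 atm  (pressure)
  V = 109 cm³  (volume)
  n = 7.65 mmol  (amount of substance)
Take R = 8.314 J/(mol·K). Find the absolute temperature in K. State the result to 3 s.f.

182 K

From the ideal-gas law: T = PV/(nR).
P = 1.05 atm = 1.064×10^5 Pa; V = 109 cm³ = 1.090×10^-4 m³; n = 7.65 mmol = 0.007650 mol; R = 8.314 J/(mol·K).
T = 182.3 K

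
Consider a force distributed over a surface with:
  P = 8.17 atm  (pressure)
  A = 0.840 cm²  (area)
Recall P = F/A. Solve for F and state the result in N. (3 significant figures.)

69.5 N

Rearranging P = F/A for F: F = P·A.
P = 8.17 atm = 8.278×10^5 Pa; A = 0.840 cm² = 8.400×10^-5 m².
F = 69.54 N  (the unit combination reduces to kg·m/s² = N)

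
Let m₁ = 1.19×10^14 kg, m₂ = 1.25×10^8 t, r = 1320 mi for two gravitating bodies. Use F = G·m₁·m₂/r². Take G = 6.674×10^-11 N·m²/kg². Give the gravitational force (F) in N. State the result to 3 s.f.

220 N

F is given directly by: F = Gm₁m₂/r².
m₁ = 1.19×10^14 kg; m₂ = 1.25×10^8 t = 1.250×10^11 kg; r = 1320 mi = 2.124×10^6 m; G = 6.674×10^-11 N·m²/kg².
F = 220.0 N  (the unit combination reduces to kg·m/s² = N)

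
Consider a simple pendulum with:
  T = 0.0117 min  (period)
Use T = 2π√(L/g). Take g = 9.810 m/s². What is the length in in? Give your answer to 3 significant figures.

4.82 in

Rearranging T = 2π√(L/g) for L: L = g·(T/2π)².
T = 0.0117 min = 0.7020 s; g = 9.810 m/s².
L = 0.1225 m
0.1225 m × (1 in / 0.02540 m) = 4.821 in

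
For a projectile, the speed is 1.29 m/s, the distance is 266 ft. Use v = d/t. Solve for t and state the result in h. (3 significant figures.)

Rearranging v = d/t for t: t = d/v.
v = 1.29 m/s; d = 266 ft = 81.08 m.
t = 62.85 s
62.85 s × (1 h / 3600 s) = 0.01746 h

0.0175 h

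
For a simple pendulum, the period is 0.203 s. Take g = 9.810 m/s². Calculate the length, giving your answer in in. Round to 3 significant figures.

0.403 in

Rearranging T = 2π√(L/g) for L: L = g·(T/2π)².
T = 0.203 s; g = 9.810 m/s².
L = 0.01024 m
0.01024 m × (1 in / 0.02540 m) = 0.4032 in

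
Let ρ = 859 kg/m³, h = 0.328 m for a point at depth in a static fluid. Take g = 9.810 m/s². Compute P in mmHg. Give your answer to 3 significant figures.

Directly: P = ρgh.
ρ = 859 kg/m³; h = 0.328 m; g = 9.810 m/s².
P = 2764 Pa
2764 Pa × (1 mmHg / 133.3 Pa) = 20.73 mmHg

20.7 mmHg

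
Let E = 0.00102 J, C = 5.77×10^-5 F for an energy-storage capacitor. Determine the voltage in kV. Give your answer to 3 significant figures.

Solving E = ½C·V² for V: V = √(2E/C).
E = 0.00102 J; C = 5.77×10^-5 F.
V = 5.946 V  (the unit combination reduces to kg·m²/(A·s³) = V)
5.946 V × (1 kV / 1000 V) = 0.005946 kV

0.00595 kV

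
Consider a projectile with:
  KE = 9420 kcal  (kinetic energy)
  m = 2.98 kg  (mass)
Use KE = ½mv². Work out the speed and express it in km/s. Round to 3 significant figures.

Rearranging KE = ½mv² for v: v = √(2·KE/m).
KE = 9420 kcal = 3.941×10^7 J; m = 2.98 kg.
v = 5143 m/s
5143 m/s × (1 km/s / 1000 m/s) = 5.143 km/s

5.14 km/s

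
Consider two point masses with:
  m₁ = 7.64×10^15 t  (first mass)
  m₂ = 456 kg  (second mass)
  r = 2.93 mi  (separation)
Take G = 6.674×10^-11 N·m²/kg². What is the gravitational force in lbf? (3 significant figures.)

2350 lbf

From Newton's law of gravitation: F = Gm₁m₂/r².
m₁ = 7.64×10^15 t = 7.640×10^18 kg; m₂ = 456 kg; r = 2.93 mi = 4715 m; G = 6.674×10^-11 N·m²/kg².
F = 10457 N
10457 N × (1 lbf / 4.448 N) = 2351 lbf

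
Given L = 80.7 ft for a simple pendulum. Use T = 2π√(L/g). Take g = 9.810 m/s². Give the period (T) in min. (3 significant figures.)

T is given directly by: T = 2π√(L/g).
L = 80.7 ft = 24.60 m; g = 9.810 m/s².
T = 9.949 s
9.949 s × (1 min / 60.00 s) = 0.1658 min

0.166 min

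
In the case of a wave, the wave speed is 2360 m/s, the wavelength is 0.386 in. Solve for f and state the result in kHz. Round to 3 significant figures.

241 kHz

Solving v = f·λ for f: f = v/λ.
v = 2360 m/s; λ = 0.386 in = 0.009804 m.
f = 2.407×10^5 Hz
2.407×10^5 Hz × (1 kHz / 1000 Hz) = 240.7 kHz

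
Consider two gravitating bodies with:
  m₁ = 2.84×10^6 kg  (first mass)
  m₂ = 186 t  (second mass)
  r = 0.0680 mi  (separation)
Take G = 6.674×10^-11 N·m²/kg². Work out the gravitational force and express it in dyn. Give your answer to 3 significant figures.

From Newton's law of gravitation: F = Gm₁m₂/r².
m₁ = 2.84×10^6 kg; m₂ = 186 t = 1.860×10^5 kg; r = 0.0680 mi = 109.4 m; G = 6.674×10^-11 N·m²/kg².
F = 0.002944 N  (the unit combination reduces to kg·m/s² = N)
0.002944 N × (1 dyn / 1.000×10^-5 N) = 294.4 dyn

294 dyn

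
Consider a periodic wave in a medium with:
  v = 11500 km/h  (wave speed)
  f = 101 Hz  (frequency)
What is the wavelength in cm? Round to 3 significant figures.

Rearranging v = f·λ for λ: λ = v/f.
v = 11500 km/h = 3194 m/s; f = 101 Hz.
λ = 31.63 m
31.63 m × (1 cm / 0.01000 m) = 3163 cm

3160 cm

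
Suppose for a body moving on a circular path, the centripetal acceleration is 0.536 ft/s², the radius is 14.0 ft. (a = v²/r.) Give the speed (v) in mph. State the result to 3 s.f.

Rearranging: v = √(a·r).
a = 0.536 ft/s² = 0.1634 m/s²; r = 14.0 ft = 4.267 m.
v = 0.8350 m/s
0.8350 m/s × (1 mph / 0.4470 m/s) = 1.868 mph

1.87 mph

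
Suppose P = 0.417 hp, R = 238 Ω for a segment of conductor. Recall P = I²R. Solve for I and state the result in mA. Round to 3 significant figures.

1140 mA

Rearranging: I = √(P/R).
P = 0.417 hp = 311.0 W; R = 238 Ω.
I = 1.143 A
1.143 A × (1 mA / 0.001000 A) = 1143 mA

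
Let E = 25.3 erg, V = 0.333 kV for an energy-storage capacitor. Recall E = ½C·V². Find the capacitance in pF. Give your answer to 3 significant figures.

Solving E = ½C·V² for C: C = 2E/V².
E = 25.3 erg = 2.530×10^-6 J; V = 0.333 kV = 333.0 V.
C = 4.563×10^-11 F
4.563×10^-11 F × (1 pF / 1.000×10^-12 F) = 45.63 pF

45.6 pF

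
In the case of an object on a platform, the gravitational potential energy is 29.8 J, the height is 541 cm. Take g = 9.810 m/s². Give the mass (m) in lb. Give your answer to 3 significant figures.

1.24 lb

Rearranging PE = m·g·h for m: m = PE/(g·h).
PE = 29.8 J; h = 541 cm = 5.410 m; g = 9.810 m/s².
m = 0.5615 kg
0.5615 kg × (1 lb / 0.4536 kg) = 1.238 lb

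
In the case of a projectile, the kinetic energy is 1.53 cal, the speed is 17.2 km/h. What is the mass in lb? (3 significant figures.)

1.24 lb

Solving KE = ½mv² for m: m = 2·KE/v².
KE = 1.53 cal = 6.402 J; v = 17.2 km/h = 4.778 m/s.
m = 0.5609 kg
0.5609 kg × (1 lb / 0.4536 kg) = 1.237 lb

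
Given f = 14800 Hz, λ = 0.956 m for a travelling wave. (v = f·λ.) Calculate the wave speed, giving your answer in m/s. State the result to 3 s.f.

14100 m/s

Directly: v = fλ.
f = 14800 Hz; λ = 0.956 m.
v = 14149 m/s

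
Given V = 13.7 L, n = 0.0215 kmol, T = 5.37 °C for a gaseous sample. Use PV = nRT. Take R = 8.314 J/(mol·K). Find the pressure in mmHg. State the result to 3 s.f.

27300 mmHg

From the ideal-gas law: P = nRT/V.
V = 13.7 L = 0.01370 m³; n = 0.0215 kmol = 21.50 mol; T = 5.37 °C = 278.5 K; R = 8.314 J/(mol·K).
P = 3.634×10^6 Pa  (the unit combination reduces to kg/(m·s²) = Pa)
3.634×10^6 Pa × (1 mmHg / 133.3 Pa) = 27257 mmHg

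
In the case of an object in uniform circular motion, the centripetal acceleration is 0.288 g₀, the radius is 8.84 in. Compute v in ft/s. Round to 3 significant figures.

Rearranging a = v²/r for v: v = √(a·r).
a = 0.288 g₀ = 2.824 m/s²; r = 8.84 in = 0.2245 m.
v = 0.7963 m/s
0.7963 m/s × (1 ft/s / 0.3048 m/s) = 2.613 ft/s

2.61 ft/s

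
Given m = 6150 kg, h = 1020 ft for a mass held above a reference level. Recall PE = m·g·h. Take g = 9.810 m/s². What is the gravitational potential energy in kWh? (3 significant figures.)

5.21 kWh

PE is given directly by: PE = mgh.
m = 6150 kg; h = 1020 ft = 310.9 m; g = 9.810 m/s².
PE = 1.876×10^7 J  (the unit combination reduces to kg·m²/s² = J)
1.876×10^7 J × (1 kWh / 3.600×10^6 J) = 5.210 kWh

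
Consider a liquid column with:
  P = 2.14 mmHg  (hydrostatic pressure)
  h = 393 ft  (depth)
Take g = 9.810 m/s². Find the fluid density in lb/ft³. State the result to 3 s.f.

Rearranging P = ρ·g·h for ρ: ρ = P/(g·h).
P = 2.14 mmHg = 285.3 Pa; h = 393 ft = 119.8 m; g = 9.810 m/s².
ρ = 0.2428 kg/m³
0.2428 kg/m³ × (1 lb/ft³ / 16.02 kg/m³) = 0.01516 lb/ft³

0.0152 lb/ft³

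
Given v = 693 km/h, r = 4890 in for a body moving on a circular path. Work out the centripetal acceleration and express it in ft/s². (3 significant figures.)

Directly: a = v²/r.
v = 693 km/h = 192.5 m/s; r = 4890 in = 124.2 m.
a = 298.3 m/s²
298.3 m/s² × (1 ft/s² / 0.3048 m/s²) = 978.8 ft/s²

979 ft/s²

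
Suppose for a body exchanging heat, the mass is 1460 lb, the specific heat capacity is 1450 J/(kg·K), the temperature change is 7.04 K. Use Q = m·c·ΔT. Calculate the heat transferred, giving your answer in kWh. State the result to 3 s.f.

1.88 kWh

Directly: Q = mcΔT.
m = 1460 lb = 662.2 kg; c = 1450 J/(kg·K); ΔT = 7.04 K.
Q = 6.760×10^6 J
6.760×10^6 J × (1 kWh / 3.600×10^6 J) = 1.878 kWh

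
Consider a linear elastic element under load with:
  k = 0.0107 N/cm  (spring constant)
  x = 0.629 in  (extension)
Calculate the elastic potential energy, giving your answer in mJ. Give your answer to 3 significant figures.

Directly: U = ½kx².
k = 0.0107 N/cm = 1.070 N/m; x = 0.629 in = 0.01598 m.
U = 1.366×10^-4 J  (the unit combination reduces to kg·m²/s² = J)
1.366×10^-4 J × (1 mJ / 0.001000 J) = 0.1366 mJ

0.137 mJ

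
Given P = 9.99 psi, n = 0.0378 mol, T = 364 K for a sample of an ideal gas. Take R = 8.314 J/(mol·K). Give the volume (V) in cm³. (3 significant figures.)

From the ideal-gas law: V = nRT/P.
P = 9.99 psi = 68879 Pa; n = 0.0378 mol; T = 364 K; R = 8.314 J/(mol·K).
V = 0.001661 m³
0.001661 m³ × (1 cm³ / 1.000×10^-6 m³) = 1661 cm³

1660 cm³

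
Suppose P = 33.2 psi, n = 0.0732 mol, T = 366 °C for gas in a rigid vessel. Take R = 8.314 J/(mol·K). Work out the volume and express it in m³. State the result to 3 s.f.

0.00170 m³

Rearranging PV = nRT for V: V = nRT/P.
P = 33.2 psi = 2.289×10^5 Pa; n = 0.0732 mol; T = 366 °C = 639.1 K; R = 8.314 J/(mol·K).
V = 0.001699 m³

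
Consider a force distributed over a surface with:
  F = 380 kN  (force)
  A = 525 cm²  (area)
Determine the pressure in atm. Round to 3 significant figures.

71.4 atm

P is given directly by: P = F/A.
F = 380 kN = 3.800×10^5 N; A = 525 cm² = 0.05250 m².
P = 7.238×10^6 Pa  (the unit combination reduces to kg/(m·s²) = Pa)
7.238×10^6 Pa × (1 atm / 1.013×10^5 Pa) = 71.43 atm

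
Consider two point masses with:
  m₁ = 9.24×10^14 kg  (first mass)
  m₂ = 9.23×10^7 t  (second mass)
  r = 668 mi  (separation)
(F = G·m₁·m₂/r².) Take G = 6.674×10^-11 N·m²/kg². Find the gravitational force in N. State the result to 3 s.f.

4930 N

F is given directly by: F = Gm₁m₂/r².
m₁ = 9.24×10^14 kg; m₂ = 9.23×10^7 t = 9.230×10^10 kg; r = 668 mi = 1.075×10^6 m; G = 6.674×10^-11 N·m²/kg².
F = 4925 N  (the unit combination reduces to kg·m/s² = N)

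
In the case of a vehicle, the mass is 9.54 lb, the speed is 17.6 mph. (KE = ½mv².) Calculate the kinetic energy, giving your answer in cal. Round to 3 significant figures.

32.0 cal

Directly: KE = ½mv².
m = 9.54 lb = 4.327 kg; v = 17.6 mph = 7.868 m/s.
KE = 133.9 J
133.9 J × (1 cal / 4.184 J) = 32.01 cal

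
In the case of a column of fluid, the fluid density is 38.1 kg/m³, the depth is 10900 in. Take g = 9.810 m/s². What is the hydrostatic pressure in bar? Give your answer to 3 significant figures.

1.03 bar

Directly: P = ρgh.
ρ = 38.1 kg/m³; h = 10900 in = 276.9 m; g = 9.810 m/s².
P = 1.035×10^5 Pa
1.035×10^5 Pa × (1 bar / 1.000×10^5 Pa) = 1.035 bar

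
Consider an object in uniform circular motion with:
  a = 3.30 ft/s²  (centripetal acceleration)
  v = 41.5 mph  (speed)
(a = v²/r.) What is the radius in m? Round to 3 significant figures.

Solving a = v²/r for r: r = v²/a.
a = 3.30 ft/s² = 1.006 m/s²; v = 41.5 mph = 18.55 m/s.
r = 342.2 m

342 m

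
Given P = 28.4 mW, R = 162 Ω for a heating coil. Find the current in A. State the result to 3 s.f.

0.0132 A

Solving P = I²R for I: I = √(P/R).
P = 28.4 mW = 0.02840 W; R = 162 Ω.
I = 0.01324 A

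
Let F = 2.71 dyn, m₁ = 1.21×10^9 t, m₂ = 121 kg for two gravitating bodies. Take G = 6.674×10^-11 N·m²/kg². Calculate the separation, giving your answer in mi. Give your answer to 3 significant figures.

From Newton's law of gravitation: r = √(G·m₁m₂/F).
F = 2.71 dyn = 2.710×10^-5 N; m₁ = 1.21×10^9 t = 1.210×10^12 kg; m₂ = 121 kg; G = 6.674×10^-11 N·m²/kg².
r = 18989 m
18989 m × (1 mi / 1609 m) = 11.80 mi

11.8 mi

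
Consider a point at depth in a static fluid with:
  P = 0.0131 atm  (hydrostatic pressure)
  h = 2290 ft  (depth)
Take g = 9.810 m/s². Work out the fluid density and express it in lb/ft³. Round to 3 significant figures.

0.0121 lb/ft³

Solving P = ρ·g·h for ρ: ρ = P/(g·h).
P = 0.0131 atm = 1327 Pa; h = 2290 ft = 698.0 m; g = 9.810 m/s².
ρ = 0.1939 kg/m³
0.1939 kg/m³ × (1 lb/ft³ / 16.02 kg/m³) = 0.01210 lb/ft³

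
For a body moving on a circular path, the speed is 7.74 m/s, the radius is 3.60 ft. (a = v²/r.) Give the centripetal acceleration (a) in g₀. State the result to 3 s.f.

5.57 g₀

Directly: a = v²/r.
v = 7.74 m/s; r = 3.60 ft = 1.097 m.
a = 54.60 m/s²
54.60 m/s² × (1 g₀ / 9.807 m/s²) = 5.567 g₀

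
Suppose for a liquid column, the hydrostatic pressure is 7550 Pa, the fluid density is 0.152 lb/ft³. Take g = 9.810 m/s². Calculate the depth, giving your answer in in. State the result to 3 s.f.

Solving P = ρ·g·h for h: h = P/(ρ·g).
P = 7550 Pa; ρ = 0.152 lb/ft³ = 2.435 kg/m³; g = 9.810 m/s².
h = 316.1 m
316.1 m × (1 in / 0.02540 m) = 12445 in

12400 in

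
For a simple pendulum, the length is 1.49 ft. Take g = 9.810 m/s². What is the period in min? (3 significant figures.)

Directly: T = 2π√(L/g).
L = 1.49 ft = 0.4542 m; g = 9.810 m/s².
T = 1.352 s
1.352 s × (1 min / 60.00 s) = 0.02253 min

0.0225 min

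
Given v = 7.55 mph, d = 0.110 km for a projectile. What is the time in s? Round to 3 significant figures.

Rearranging v = d/t for t: t = d/v.
v = 7.55 mph = 3.375 m/s; d = 0.110 km = 110.0 m.
t = 32.59 s

32.6 s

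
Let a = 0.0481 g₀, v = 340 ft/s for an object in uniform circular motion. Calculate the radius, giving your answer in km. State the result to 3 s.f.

Rearranging: r = v²/a.
a = 0.0481 g₀ = 0.4717 m/s²; v = 340 ft/s = 103.6 m/s.
r = 22768 m
22768 m × (1 km / 1000 m) = 22.77 km

22.8 km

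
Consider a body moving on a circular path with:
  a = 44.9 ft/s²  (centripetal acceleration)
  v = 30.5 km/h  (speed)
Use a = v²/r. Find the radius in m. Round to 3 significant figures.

5.24 m

Rearranging a = v²/r for r: r = v²/a.
a = 44.9 ft/s² = 13.69 m/s²; v = 30.5 km/h = 8.472 m/s.
r = 5.245 m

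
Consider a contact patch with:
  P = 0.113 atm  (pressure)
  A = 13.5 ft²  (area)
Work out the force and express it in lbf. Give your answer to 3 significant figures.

3230 lbf

Rearranging P = F/A for F: F = P·A.
P = 0.113 atm = 11450 Pa; A = 13.5 ft² = 1.254 m².
F = 14360 N
14360 N × (1 lbf / 4.448 N) = 3228 lbf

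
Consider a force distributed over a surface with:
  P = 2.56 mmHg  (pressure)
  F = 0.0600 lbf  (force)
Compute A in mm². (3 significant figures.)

Rearranging: A = F/P.
P = 2.56 mmHg = 341.3 Pa; F = 0.0600 lbf = 0.2669 N.
A = 7.820×10^-4 m²
7.820×10^-4 m² × (1 mm² / 1.000×10^-6 m²) = 782.0 mm²

782 mm²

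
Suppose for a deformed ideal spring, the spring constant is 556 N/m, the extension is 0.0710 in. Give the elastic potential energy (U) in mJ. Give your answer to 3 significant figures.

Directly: U = ½kx².
k = 556 N/m; x = 0.0710 in = 0.001803 m.
U = 9.041×10^-4 J
9.041×10^-4 J × (1 mJ / 0.001000 J) = 0.9041 mJ

0.904 mJ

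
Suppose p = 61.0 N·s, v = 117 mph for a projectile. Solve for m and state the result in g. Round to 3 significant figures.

Rearranging: m = p/v.
p = 61.0 N·s = 61.00 kg·m/s; v = 117 mph = 52.30 m/s.
m = 1.166 kg
1.166 kg × (1 g / 0.001000 kg) = 1166 g

1170 g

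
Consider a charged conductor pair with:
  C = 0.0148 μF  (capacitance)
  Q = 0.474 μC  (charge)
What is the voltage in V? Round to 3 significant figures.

Rearranging C = Q/V for V: V = Q/C.
C = 0.0148 μF = 1.480×10^-8 F; Q = 0.474 μC = 4.740×10^-7 C.
V = 32.03 V

32.0 V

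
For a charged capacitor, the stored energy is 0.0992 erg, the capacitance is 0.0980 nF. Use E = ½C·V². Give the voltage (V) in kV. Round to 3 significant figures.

0.0142 kV

Rearranging: V = √(2E/C).
E = 0.0992 erg = 9.920×10^-9 J; C = 0.0980 nF = 9.800×10^-11 F.
V = 14.23 V
14.23 V × (1 kV / 1000 V) = 0.01423 kV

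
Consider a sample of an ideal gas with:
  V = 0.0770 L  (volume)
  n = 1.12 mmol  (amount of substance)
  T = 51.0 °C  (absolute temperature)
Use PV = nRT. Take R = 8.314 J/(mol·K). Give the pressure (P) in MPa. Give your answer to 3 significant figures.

0.0392 MPa

From the ideal-gas law: P = nRT/V.
V = 0.0770 L = 7.700×10^-5 m³; n = 1.12 mmol = 0.001120 mol; T = 51.0 °C = 324.1 K; R = 8.314 J/(mol·K).
P = 39200 Pa  (the unit combination reduces to kg/(m·s²) = Pa)
39200 Pa × (1 MPa / 1.000×10^6 Pa) = 0.03920 MPa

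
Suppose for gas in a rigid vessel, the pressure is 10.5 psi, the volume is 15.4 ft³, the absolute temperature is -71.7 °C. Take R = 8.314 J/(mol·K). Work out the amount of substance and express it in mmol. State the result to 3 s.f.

18800 mmol

Rearranging PV = nRT for n: n = PV/(RT).
P = 10.5 psi = 72395 Pa; V = 15.4 ft³ = 0.4361 m³; T = -71.7 °C = 201.4 K; R = 8.314 J/(mol·K).
n = 18.85 mol
18.85 mol × (1 mmol / 0.001000 mol) = 18849 mmol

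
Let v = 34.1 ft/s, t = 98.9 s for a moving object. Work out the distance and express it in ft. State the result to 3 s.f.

3370 ft

Rearranging: d = v·t.
v = 34.1 ft/s = 10.39 m/s; t = 98.9 s.
d = 1028 m
1028 m × (1 ft / 0.3048 m) = 3372 ft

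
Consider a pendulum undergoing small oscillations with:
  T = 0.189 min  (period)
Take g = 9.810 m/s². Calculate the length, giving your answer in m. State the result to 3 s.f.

32.0 m

Rearranging T = 2π√(L/g) for L: L = g·(T/2π)².
T = 0.189 min = 11.34 s; g = 9.810 m/s².
L = 31.95 m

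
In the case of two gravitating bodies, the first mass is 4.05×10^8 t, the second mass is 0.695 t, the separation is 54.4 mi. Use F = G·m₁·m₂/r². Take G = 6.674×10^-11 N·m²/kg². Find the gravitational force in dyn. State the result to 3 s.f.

From Newton's law of gravitation: F = Gm₁m₂/r².
m₁ = 4.05×10^8 t = 4.050×10^11 kg; m₂ = 0.695 t = 695.0 kg; r = 54.4 mi = 87548 m; G = 6.674×10^-11 N·m²/kg².
F = 2.451×10^-6 N
2.451×10^-6 N × (1 dyn / 1.000×10^-5 N) = 0.2451 dyn

0.245 dyn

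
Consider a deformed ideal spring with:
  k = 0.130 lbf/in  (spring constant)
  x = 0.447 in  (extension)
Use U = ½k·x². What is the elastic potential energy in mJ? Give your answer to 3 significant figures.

U is given directly by: U = ½kx².
k = 0.130 lbf/in = 22.77 N/m; x = 0.447 in = 0.01135 m.
U = 0.001467 J
0.001467 J × (1 mJ / 0.001000 J) = 1.467 mJ

1.47 mJ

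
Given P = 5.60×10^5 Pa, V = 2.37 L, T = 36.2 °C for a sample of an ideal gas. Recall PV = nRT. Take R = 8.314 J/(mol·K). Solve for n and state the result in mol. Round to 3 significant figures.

0.516 mol

From the ideal-gas law: n = PV/(RT).
P = 5.60×10^5 Pa; V = 2.37 L = 0.002370 m³; T = 36.2 °C = 309.3 K; R = 8.314 J/(mol·K).
n = 0.5160 mol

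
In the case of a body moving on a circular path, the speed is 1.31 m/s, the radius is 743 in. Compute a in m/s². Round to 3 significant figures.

a is given directly by: a = v²/r.
v = 1.31 m/s; r = 743 in = 18.87 m.
a = 0.09093 m/s²

0.0909 m/s²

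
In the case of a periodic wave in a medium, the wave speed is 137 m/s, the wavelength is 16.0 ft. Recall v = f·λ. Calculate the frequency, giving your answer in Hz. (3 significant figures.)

Rearranging v = f·λ for f: f = v/λ.
v = 137 m/s; λ = 16.0 ft = 4.877 m.
f = 28.09 Hz

28.1 Hz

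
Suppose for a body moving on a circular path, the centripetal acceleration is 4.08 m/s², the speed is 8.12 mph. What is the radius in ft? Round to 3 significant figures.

10.6 ft

Rearranging: r = v²/a.
a = 4.08 m/s²; v = 8.12 mph = 3.630 m/s.
r = 3.230 m
3.230 m × (1 ft / 0.3048 m) = 10.60 ft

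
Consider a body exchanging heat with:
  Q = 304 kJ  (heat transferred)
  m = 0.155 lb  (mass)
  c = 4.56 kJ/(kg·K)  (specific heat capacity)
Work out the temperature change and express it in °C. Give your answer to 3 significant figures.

948 °C

Rearranging: ΔT = Q/(m·c).
Q = 304 kJ = 3.040×10^5 J; m = 0.155 lb = 0.07031 kg; c = 4.56 kJ/(kg·K) = 4560 J/(kg·K).
ΔT = 948.2 K
Since 1 °C = 1 K, 948.2 °C.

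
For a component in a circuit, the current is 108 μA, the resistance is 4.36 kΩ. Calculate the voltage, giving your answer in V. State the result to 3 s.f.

From Ohm's law: V = IR.
I = 108 μA = 1.080×10^-4 A; R = 4.36 kΩ = 4360 Ω.
V = 0.4709 V

0.471 V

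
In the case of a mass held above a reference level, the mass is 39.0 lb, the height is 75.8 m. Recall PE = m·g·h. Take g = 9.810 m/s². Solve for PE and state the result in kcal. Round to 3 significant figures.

3.14 kcal

Directly: PE = mgh.
m = 39.0 lb = 17.69 kg; h = 75.8 m; g = 9.810 m/s².
PE = 13154 J  (the unit combination reduces to kg·m²/s² = J)
13154 J × (1 kcal / 4184 J) = 3.144 kcal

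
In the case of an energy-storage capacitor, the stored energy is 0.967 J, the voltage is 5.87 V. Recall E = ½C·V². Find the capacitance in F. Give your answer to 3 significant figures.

0.0561 F

Rearranging E = ½C·V² for C: C = 2E/V².
E = 0.967 J; V = 5.87 V.
C = 0.05613 F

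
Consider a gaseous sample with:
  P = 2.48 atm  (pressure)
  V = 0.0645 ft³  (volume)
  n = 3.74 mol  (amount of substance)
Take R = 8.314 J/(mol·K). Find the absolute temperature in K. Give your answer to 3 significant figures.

From the ideal-gas law: T = PV/(nR).
P = 2.48 atm = 2.513×10^5 Pa; V = 0.0645 ft³ = 0.001826 m³; n = 3.74 mol; R = 8.314 J/(mol·K).
T = 14.76 K

14.8 K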